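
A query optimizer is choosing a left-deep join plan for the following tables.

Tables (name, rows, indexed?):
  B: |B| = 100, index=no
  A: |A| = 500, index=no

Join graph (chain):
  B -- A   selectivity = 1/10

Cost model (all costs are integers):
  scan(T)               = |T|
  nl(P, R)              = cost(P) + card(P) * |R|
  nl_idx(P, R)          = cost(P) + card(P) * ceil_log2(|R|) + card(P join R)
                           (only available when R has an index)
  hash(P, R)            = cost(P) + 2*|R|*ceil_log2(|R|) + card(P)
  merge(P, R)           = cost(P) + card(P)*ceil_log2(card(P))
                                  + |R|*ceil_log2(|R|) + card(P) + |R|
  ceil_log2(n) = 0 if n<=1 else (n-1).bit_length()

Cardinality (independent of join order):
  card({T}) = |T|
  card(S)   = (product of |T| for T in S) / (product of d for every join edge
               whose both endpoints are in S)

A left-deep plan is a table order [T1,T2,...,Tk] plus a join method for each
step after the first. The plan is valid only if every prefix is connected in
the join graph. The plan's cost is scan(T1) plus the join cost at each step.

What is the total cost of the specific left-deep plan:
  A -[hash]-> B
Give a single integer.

step 1: scan A: cost=500, card=500
step 2: join B via hash
    card(P join B) = 500*100/(10) = 5000
    cost = 500 + 2*100*7 + 500 = 2400

2400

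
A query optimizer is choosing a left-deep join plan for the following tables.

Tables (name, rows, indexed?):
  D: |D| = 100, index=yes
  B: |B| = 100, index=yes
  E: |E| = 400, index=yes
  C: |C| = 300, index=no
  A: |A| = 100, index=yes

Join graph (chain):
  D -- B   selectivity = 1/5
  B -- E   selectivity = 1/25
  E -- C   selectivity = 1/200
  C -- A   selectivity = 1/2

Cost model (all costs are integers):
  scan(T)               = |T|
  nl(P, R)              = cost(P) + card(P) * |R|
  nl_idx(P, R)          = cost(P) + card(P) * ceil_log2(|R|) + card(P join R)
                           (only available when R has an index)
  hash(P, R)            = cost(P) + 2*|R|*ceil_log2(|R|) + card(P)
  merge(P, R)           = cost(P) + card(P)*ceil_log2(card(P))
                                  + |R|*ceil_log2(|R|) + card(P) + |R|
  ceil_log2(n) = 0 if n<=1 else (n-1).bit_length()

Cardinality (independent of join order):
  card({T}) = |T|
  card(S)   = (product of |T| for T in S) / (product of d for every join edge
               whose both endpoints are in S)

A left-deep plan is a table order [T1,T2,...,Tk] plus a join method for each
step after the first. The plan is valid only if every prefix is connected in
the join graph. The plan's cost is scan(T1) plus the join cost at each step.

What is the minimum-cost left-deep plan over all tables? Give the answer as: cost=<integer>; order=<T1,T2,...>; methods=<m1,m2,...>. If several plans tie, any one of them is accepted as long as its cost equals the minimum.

Selinger DP (subsets sized 1..n):
  {D}: scan cost=100, card=100
  {B}: scan cost=100, card=100
  {E}: scan cost=400, card=400
  {C}: scan cost=300, card=300
  {A}: scan cost=100, card=100
  {BD}: card=2000; try (D,hash)→1600, (B,hash)→1600, (D,merge)→1700, (B,merge)→1700, (D,nl_idx)→2800, (B,nl_idx)→2800 …(+2); best=1600 via (D,hash)
  {BE}: card=1600; try (B,hash)→2200, (E,nl_idx)→2600, (B,nl_idx)→4800, (E,merge)→4900, (B,merge)→5200, (E,hash)→7400 …(+2); best=2200 via (B,hash)
  {CE}: card=600; try (E,nl_idx)→3600, (C,hash)→6200, (E,merge)→7300, (C,merge)→7400, (E,hash)→7800, (E,nl)→120300 …(+1); best=3600 via (E,nl_idx)
  {AC}: card=15000; try (A,hash)→2000, (C,merge)→3900, (A,merge)→4100, (C,hash)→5600, (A,nl_idx)→17400, (C,nl)→30100 …(+1); best=2000 via (A,hash)
  {BDE}: card=32000; try (D,hash)→5200, (E,hash)→10800, (D,merge)→22200, (E,merge)→29600, (D,nl_idx)→45400, (E,nl_idx)→51600 …(+2); best=5200 via (D,hash)
  {BCE}: card=2400; try (B,hash)→5600, (C,hash)→9200, (B,nl_idx)→10200, (B,merge)→11000, (C,merge)→24400, (B,nl)→63600 …(+1); best=5600 via (B,hash)
  {ACE}: card=30000; try (A,hash)→5600, (A,merge)→11000, (E,hash)→24200, (A,nl_idx)→37800, (A,nl)→63600, (E,nl_idx)→167000 …(+2); best=5600 via (A,hash)
  {BCDE}: card=48000; try (D,hash)→9400, (D,merge)→37600, (C,hash)→42600, (D,nl_idx)→70400, (D,nl)→245600, (C,merge)→520200 …(+1); best=9400 via (D,hash)
  {ABCE}: card=120000; try (A,hash)→9400, (B,hash)→37000, (A,merge)→37600, (A,nl_idx)→142400, (A,nl)→245600, (B,nl_idx)→335600 …(+2); best=9400 via (A,hash)
  {ABCDE}: card=2400000; try (A,hash)→58800, (D,hash)→130800, (A,merge)→826200, (D,merge)→2170200, (A,nl_idx)→2745400, (D,nl_idx)→3249400 …(+2); best=58800 via (A,hash)

cost=58800; order=C,E,B,D,A; methods=nl_idx,hash,hash,hash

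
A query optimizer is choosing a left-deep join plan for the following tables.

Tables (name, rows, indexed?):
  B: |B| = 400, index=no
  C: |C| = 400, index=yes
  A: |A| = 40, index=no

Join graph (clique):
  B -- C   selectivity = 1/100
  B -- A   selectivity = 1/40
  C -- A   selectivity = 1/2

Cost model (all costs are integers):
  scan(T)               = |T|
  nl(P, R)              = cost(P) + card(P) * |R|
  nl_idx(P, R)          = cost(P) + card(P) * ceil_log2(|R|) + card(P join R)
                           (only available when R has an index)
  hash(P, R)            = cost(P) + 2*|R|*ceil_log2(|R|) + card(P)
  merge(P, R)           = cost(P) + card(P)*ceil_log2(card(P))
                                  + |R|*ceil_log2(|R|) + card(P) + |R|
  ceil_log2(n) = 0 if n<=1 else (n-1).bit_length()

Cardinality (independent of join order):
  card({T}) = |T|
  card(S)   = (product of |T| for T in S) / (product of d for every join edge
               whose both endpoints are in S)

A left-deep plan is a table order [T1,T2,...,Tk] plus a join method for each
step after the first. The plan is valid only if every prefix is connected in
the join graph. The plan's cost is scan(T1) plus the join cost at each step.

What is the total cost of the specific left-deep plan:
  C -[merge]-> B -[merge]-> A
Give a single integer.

27880

step 1: scan C: cost=400, card=400
step 2: join B via merge
    card(P join B) = 400*400/(100) = 1600
    cost = 400 + 400*9 + 400*9 + 400 + 400 = 8400
step 3: join A via merge
    card(P join A) = 1600*40/(40*2) = 800
    cost = 8400 + 1600*11 + 40*6 + 1600 + 40 = 27880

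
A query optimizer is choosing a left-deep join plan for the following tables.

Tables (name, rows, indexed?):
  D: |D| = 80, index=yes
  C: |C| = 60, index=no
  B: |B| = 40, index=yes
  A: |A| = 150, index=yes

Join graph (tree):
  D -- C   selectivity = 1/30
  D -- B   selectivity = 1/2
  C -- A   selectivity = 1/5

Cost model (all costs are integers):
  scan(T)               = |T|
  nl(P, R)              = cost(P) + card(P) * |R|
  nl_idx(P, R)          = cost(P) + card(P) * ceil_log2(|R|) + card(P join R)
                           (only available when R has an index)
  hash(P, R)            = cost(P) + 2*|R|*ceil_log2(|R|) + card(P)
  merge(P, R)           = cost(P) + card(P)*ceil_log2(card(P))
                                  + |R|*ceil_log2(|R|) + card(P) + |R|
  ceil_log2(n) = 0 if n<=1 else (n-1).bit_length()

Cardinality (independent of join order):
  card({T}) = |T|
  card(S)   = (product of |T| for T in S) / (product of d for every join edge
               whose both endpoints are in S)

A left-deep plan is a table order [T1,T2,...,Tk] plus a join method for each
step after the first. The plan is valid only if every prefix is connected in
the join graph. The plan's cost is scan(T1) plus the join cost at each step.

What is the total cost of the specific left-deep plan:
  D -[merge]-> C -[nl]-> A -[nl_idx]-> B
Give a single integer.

step 1: scan D: cost=80, card=80
step 2: join C via merge
    card(P join C) = 80*60/(30) = 160
    cost = 80 + 80*7 + 60*6 + 80 + 60 = 1140
step 3: join A via nl
    card(P join A) = 160*150/(5) = 4800
    cost = 1140 + 160*150 = 25140
step 4: join B via nl_idx
    card(P join B) = 4800*40/(2) = 96000
    cost = 25140 + 4800*6 + 96000 = 149940

149940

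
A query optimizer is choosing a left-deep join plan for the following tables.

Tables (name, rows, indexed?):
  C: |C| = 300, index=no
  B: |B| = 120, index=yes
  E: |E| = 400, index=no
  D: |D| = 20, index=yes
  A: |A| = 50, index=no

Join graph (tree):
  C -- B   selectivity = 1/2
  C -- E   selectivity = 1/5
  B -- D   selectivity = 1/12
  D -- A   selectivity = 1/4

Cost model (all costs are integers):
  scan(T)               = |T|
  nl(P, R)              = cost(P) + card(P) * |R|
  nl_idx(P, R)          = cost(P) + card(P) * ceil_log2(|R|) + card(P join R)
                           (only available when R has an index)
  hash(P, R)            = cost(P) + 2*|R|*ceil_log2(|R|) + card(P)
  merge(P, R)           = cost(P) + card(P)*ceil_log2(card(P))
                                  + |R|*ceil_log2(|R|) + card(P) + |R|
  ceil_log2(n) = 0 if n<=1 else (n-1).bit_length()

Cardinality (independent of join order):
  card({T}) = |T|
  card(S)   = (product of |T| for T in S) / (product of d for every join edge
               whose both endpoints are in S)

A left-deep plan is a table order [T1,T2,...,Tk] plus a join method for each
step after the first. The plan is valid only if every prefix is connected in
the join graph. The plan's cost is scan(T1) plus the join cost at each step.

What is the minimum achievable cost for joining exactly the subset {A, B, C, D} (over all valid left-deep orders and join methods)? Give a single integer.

Selinger DP over subsets of {A,B,C,D}:
  {C}: scan cost=300, card=300
  {B}: scan cost=120, card=120
  {D}: scan cost=20, card=20
  {A}: scan cost=50, card=50
  {BC}: card=18000; try (B,hash)→2280, (C,merge)→4080, (B,merge)→4260, (C,hash)→5640, (B,nl_idx)→20400, (C,nl)→36120 …(+1); best=2280 via (B,hash)
  {BD}: card=200; try (B,nl_idx)→360, (D,hash)→440, (D,nl_idx)→920, (B,merge)→1100, (D,merge)→1200, (B,hash)→1720 …(+2); best=360 via (B,nl_idx)
  {AD}: card=250; try (D,hash)→300, (A,merge)→490, (D,merge)→520, (D,nl_idx)→550, (A,hash)→640, (A,nl)→1020 …(+1); best=300 via (D,hash)
  {BCD}: card=30000; try (C,merge)→5160, (C,hash)→5960, (D,hash)→20480, (C,nl)→60360, (D,nl_idx)→122280, (D,merge)→290400 …(+1); best=5160 via (C,merge)
  {ABD}: card=2500; try (A,hash)→1160, (B,hash)→2230, (A,merge)→2510, (B,merge)→3510, (B,nl_idx)→4550, (A,nl)→10360 …(+1); best=1160 via (A,hash)
  {ABCD}: card=375000; try (C,hash)→9060, (A,hash)→35760, (C,merge)→36660, (A,merge)→485510, (C,nl)→751160, (A,nl)→1505160; best=9060 via (C,hash)

9060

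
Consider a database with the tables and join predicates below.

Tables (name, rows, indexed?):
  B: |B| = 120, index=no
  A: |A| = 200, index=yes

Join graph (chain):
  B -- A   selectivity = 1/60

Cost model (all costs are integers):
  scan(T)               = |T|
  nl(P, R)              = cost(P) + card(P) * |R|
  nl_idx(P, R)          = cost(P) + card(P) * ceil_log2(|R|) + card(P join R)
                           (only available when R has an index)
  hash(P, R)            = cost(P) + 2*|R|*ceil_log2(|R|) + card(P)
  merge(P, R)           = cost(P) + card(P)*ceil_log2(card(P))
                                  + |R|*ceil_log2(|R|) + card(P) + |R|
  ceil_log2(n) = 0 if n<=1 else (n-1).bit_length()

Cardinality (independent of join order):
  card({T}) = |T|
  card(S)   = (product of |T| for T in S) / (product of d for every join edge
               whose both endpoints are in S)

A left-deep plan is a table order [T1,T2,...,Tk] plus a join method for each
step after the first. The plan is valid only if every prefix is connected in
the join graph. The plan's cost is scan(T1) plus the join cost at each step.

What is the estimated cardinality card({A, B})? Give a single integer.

Tables in S: A(200), B(120)
Edges inside S: B-A(d=60)
numerator = 200 * 120 = 24000
denominator = 60 = 60
card(S) = 24000 / 60 = 400

400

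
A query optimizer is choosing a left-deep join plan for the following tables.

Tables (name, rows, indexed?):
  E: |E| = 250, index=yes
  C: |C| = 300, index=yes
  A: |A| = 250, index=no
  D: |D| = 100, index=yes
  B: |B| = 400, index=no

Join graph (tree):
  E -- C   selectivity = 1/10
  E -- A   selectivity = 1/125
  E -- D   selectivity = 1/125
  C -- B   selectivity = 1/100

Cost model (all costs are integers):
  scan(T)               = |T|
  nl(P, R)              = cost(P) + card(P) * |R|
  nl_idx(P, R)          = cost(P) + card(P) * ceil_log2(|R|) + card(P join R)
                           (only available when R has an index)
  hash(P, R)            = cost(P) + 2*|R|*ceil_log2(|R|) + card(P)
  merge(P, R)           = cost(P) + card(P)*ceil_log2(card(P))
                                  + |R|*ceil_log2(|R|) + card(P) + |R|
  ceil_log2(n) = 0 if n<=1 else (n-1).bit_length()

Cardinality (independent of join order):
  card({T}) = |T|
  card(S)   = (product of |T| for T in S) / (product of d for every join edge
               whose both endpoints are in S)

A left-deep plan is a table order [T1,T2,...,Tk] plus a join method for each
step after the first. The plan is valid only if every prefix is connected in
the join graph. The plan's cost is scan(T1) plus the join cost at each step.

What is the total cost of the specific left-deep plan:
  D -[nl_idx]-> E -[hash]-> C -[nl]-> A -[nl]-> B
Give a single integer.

step 1: scan D: cost=100, card=100
step 2: join E via nl_idx
    card(P join E) = 100*250/(125) = 200
    cost = 100 + 100*8 + 200 = 1100
step 3: join C via hash
    card(P join C) = 200*300/(10) = 6000
    cost = 1100 + 2*300*9 + 200 = 6700
step 4: join A via nl
    card(P join A) = 6000*250/(125) = 12000
    cost = 6700 + 6000*250 = 1506700
step 5: join B via nl
    card(P join B) = 12000*400/(100) = 48000
    cost = 1506700 + 12000*400 = 6306700

6306700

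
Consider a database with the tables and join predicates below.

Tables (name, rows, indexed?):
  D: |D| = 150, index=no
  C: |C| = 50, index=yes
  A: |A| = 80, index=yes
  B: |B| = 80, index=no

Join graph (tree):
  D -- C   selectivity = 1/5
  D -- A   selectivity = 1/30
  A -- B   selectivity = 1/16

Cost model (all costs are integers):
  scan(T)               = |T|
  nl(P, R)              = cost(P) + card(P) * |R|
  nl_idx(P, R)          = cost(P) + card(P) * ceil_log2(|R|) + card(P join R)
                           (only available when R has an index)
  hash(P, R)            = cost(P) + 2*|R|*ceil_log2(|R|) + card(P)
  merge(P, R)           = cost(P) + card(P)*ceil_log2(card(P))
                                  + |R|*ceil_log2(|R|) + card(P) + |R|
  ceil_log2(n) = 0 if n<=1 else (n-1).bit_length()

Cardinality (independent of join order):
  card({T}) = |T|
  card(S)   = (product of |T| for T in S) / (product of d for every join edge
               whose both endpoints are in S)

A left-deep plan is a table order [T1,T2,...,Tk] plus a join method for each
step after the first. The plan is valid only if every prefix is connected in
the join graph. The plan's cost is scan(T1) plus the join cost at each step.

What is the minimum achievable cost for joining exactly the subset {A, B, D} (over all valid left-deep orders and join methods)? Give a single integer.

2940

Selinger DP over subsets of {A,B,D}:
  {D}: scan cost=150, card=150
  {A}: scan cost=80, card=80
  {B}: scan cost=80, card=80
  {AD}: card=400; try (A,hash)→1420, (A,nl_idx)→1600, (D,merge)→2070, (A,merge)→2140, (D,hash)→2560, (D,nl)→12080 …(+1); best=1420 via (A,hash)
  {AB}: card=400; try (A,nl_idx)→1040, (B,hash)→1280, (A,hash)→1280, (B,merge)→1360, (A,merge)→1360, (B,nl)→6480 …(+1); best=1040 via (A,nl_idx)
  {ABD}: card=2000; try (B,hash)→2940, (D,hash)→3840, (B,merge)→6060, (D,merge)→6390, (B,nl)→33420, (D,nl)→61040; best=2940 via (B,hash)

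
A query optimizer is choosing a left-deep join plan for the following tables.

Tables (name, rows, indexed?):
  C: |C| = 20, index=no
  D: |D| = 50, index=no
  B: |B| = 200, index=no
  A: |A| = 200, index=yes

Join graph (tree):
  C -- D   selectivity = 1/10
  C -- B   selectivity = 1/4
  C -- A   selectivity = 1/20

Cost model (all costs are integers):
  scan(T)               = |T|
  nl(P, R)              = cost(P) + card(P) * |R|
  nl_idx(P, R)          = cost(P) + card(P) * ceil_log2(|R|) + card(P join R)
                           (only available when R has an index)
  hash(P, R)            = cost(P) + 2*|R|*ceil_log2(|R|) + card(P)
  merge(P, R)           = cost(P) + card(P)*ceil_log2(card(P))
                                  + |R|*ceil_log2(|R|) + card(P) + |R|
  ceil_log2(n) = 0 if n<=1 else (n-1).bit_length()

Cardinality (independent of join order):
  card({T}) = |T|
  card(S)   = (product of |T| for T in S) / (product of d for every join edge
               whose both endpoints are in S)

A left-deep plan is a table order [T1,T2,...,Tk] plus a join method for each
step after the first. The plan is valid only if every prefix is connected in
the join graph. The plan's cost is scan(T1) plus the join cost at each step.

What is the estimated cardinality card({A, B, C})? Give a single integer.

Tables in S: A(200), B(200), C(20)
Edges inside S: C-B(d=4), C-A(d=20)
numerator = 200 * 200 * 20 = 800000
denominator = 4 * 20 = 80
card(S) = 800000 / 80 = 10000

10000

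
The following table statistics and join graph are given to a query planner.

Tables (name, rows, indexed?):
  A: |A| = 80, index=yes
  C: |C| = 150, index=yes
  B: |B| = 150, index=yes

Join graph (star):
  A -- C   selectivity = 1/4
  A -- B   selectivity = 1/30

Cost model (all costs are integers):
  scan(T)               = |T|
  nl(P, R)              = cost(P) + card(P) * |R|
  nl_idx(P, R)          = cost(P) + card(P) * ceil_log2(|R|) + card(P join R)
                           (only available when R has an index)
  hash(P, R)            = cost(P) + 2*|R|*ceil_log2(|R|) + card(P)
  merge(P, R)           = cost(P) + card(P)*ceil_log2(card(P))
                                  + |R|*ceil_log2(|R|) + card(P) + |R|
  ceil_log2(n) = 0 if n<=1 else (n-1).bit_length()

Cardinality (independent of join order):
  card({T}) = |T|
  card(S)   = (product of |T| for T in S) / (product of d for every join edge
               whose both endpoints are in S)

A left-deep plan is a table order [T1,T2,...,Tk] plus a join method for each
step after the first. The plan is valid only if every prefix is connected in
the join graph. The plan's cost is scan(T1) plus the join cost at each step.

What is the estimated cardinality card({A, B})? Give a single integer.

400

Tables in S: A(80), B(150)
Edges inside S: A-B(d=30)
numerator = 80 * 150 = 12000
denominator = 30 = 30
card(S) = 12000 / 30 = 400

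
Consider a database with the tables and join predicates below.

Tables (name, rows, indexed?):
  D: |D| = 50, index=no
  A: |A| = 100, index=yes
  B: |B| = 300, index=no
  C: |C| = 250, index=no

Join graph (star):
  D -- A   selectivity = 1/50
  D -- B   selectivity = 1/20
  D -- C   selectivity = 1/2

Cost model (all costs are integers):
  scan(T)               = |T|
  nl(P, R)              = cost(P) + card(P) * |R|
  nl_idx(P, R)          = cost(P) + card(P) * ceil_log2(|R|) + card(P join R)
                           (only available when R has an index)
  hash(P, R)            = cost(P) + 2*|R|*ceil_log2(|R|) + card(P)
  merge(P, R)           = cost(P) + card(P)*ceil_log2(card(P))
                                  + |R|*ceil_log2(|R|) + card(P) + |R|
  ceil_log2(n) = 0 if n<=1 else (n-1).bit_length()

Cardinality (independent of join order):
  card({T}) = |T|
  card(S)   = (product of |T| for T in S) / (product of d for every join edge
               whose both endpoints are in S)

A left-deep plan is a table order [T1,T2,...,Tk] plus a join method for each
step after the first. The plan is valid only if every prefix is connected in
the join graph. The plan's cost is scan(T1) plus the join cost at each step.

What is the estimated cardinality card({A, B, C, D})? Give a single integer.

187500

Tables in S: A(100), B(300), C(250), D(50)
Edges inside S: D-A(d=50), D-B(d=20), D-C(d=2)
numerator = 100 * 300 * 250 * 50 = 375000000
denominator = 50 * 20 * 2 = 2000
card(S) = 375000000 / 2000 = 187500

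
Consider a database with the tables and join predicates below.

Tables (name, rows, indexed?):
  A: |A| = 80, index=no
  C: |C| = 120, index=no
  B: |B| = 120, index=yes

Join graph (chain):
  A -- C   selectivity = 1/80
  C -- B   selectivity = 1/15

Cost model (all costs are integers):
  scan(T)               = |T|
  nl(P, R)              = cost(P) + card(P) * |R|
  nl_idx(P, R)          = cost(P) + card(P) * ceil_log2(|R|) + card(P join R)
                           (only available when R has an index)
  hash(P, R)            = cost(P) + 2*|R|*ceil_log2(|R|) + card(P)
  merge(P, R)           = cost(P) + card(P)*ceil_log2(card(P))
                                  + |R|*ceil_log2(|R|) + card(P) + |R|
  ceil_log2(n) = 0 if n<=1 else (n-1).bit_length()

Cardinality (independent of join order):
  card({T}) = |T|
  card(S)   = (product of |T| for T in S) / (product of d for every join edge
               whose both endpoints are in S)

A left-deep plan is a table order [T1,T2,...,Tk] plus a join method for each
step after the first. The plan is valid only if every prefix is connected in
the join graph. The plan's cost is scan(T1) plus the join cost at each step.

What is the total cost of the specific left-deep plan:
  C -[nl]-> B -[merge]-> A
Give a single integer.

step 1: scan C: cost=120, card=120
step 2: join B via nl
    card(P join B) = 120*120/(15) = 960
    cost = 120 + 120*120 = 14520
step 3: join A via merge
    card(P join A) = 960*80/(80) = 960
    cost = 14520 + 960*10 + 80*7 + 960 + 80 = 25720

25720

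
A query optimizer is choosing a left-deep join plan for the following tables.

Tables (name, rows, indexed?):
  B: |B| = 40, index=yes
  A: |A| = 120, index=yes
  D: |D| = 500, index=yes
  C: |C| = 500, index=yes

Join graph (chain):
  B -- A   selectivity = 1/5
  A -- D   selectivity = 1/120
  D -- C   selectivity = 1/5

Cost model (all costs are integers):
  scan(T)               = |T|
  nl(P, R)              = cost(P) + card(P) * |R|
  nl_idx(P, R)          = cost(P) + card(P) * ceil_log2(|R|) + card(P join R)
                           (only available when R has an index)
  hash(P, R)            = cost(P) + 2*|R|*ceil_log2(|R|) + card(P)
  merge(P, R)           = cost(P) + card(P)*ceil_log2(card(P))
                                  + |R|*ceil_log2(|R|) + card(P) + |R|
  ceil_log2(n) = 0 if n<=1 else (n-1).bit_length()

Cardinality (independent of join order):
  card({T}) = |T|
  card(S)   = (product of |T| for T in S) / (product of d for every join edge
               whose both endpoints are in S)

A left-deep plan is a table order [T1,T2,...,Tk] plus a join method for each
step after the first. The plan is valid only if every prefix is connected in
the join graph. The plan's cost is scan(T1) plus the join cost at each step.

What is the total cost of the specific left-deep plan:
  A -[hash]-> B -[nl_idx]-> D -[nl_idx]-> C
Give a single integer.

449360

step 1: scan A: cost=120, card=120
step 2: join B via hash
    card(P join B) = 120*40/(5) = 960
    cost = 120 + 2*40*6 + 120 = 720
step 3: join D via nl_idx
    card(P join D) = 960*500/(120) = 4000
    cost = 720 + 960*9 + 4000 = 13360
step 4: join C via nl_idx
    card(P join C) = 4000*500/(5) = 400000
    cost = 13360 + 4000*9 + 400000 = 449360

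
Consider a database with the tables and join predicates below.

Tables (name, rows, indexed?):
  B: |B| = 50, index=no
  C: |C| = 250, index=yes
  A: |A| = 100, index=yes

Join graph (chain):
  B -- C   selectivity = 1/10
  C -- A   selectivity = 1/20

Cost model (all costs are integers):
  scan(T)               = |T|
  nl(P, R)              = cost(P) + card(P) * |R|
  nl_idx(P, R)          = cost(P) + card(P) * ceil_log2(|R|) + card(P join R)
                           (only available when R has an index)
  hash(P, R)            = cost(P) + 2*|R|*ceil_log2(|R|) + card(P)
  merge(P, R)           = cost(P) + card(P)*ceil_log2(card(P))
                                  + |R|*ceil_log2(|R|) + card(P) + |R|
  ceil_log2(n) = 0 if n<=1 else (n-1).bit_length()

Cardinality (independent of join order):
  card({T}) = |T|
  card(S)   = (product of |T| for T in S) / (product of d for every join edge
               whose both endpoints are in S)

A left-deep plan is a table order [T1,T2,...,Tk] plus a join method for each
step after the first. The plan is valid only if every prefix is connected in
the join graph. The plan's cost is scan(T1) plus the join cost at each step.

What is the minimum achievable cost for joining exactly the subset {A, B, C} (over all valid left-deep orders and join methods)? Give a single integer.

3750

Selinger DP over subsets of {A,B,C}:
  {B}: scan cost=50, card=50
  {C}: scan cost=250, card=250
  {A}: scan cost=100, card=100
  {BC}: card=1250; try (B,hash)→1100, (C,nl_idx)→1700, (C,merge)→2650, (B,merge)→2850, (C,hash)→4100, (C,nl)→12550 …(+1); best=1100 via (B,hash)
  {AC}: card=1250; try (A,hash)→1900, (C,nl_idx)→2150, (C,merge)→3150, (A,nl_idx)→3250, (A,merge)→3300, (C,hash)→4200 …(+2); best=1900 via (A,hash)
  {ABC}: card=6250; try (B,hash)→3750, (A,hash)→3750, (A,nl_idx)→16100, (A,merge)→16900, (B,merge)→17250, (B,nl)→64400 …(+1); best=3750 via (B,hash)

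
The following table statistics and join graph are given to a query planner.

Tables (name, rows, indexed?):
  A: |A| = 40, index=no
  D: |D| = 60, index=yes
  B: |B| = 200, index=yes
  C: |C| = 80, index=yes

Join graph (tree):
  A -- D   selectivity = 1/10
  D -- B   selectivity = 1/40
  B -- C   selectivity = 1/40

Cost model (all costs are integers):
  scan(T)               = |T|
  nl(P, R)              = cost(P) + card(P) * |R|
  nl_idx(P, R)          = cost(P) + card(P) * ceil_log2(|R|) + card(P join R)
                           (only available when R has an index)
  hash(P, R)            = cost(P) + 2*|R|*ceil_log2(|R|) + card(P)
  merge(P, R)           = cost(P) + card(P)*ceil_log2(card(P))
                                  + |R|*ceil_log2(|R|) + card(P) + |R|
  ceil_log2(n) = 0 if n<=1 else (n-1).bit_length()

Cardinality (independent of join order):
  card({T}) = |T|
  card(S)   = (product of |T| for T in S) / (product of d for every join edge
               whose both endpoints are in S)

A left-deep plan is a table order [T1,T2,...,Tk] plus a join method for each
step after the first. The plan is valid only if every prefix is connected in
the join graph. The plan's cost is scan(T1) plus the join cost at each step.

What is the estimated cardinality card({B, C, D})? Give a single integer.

Tables in S: B(200), C(80), D(60)
Edges inside S: D-B(d=40), B-C(d=40)
numerator = 200 * 80 * 60 = 960000
denominator = 40 * 40 = 1600
card(S) = 960000 / 1600 = 600

600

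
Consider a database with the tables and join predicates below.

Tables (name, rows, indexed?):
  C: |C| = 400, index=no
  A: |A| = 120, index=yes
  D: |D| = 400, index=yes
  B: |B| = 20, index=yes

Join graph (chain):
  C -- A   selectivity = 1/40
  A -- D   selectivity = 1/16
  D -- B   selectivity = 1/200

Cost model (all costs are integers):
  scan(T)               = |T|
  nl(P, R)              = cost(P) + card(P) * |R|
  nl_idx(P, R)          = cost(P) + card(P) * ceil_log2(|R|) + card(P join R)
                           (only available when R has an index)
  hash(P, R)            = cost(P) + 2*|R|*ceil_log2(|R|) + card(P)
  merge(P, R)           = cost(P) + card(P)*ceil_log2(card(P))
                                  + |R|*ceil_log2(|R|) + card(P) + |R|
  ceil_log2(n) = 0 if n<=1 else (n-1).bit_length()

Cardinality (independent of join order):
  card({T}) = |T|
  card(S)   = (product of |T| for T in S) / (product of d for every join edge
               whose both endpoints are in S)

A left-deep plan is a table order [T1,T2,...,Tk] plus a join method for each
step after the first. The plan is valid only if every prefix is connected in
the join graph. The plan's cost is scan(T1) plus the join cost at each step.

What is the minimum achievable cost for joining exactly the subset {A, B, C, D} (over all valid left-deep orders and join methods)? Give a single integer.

Selinger DP over subsets of {A,B,C,D}:
  {C}: scan cost=400, card=400
  {A}: scan cost=120, card=120
  {D}: scan cost=400, card=400
  {B}: scan cost=20, card=20
  {AC}: card=1200; try (A,hash)→2480, (A,nl_idx)→4400, (C,merge)→5080, (A,merge)→5360, (C,hash)→7440, (C,nl)→48120 …(+1); best=2480 via (A,hash)
  {AD}: card=3000; try (A,hash)→2480, (D,nl_idx)→4200, (D,merge)→5080, (A,merge)→5360, (A,nl_idx)→6200, (D,hash)→7440 …(+2); best=2480 via (A,hash)
  {BD}: card=40; try (D,nl_idx)→240, (B,hash)→1000, (B,nl_idx)→2440, (D,merge)→4140, (B,merge)→4520, (D,hash)→7240 …(+2); best=240 via (D,nl_idx)
  {ACD}: card=30000; try (D,hash)→10880, (C,hash)→12680, (D,merge)→20880, (D,nl_idx)→43280, (C,merge)→45480, (D,nl)→482480 …(+1); best=10880 via (D,hash)
  {ABD}: card=300; try (A,nl_idx)→820, (A,merge)→1480, (A,hash)→1960, (A,nl)→5040, (B,hash)→5680, (B,nl_idx)→17780 …(+2); best=820 via (A,nl_idx)
  {ABCD}: card=3000; try (C,merge)→7820, (C,hash)→8320, (B,hash)→41080, (C,nl)→120820, (B,nl_idx)→163880, (B,merge)→491000 …(+1); best=7820 via (C,merge)

7820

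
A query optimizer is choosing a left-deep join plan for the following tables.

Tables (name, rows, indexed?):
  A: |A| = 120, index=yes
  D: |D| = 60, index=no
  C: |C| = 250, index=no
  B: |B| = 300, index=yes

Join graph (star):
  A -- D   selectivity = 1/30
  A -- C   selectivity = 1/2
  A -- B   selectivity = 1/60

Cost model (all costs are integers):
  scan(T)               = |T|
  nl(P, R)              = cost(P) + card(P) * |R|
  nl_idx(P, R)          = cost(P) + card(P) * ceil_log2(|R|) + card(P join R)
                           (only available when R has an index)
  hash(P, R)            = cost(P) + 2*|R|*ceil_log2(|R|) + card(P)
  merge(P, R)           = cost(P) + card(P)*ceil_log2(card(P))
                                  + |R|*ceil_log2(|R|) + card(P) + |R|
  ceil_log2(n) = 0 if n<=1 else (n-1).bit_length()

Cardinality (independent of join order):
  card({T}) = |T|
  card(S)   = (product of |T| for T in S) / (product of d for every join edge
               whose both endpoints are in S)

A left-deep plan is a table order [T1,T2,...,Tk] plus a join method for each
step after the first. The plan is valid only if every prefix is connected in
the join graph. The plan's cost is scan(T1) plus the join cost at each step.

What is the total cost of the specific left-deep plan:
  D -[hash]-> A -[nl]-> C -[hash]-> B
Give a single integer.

step 1: scan D: cost=60, card=60
step 2: join A via hash
    card(P join A) = 60*120/(30) = 240
    cost = 60 + 2*120*7 + 60 = 1800
step 3: join C via nl
    card(P join C) = 240*250/(2) = 30000
    cost = 1800 + 240*250 = 61800
step 4: join B via hash
    card(P join B) = 30000*300/(60) = 150000
    cost = 61800 + 2*300*9 + 30000 = 97200

97200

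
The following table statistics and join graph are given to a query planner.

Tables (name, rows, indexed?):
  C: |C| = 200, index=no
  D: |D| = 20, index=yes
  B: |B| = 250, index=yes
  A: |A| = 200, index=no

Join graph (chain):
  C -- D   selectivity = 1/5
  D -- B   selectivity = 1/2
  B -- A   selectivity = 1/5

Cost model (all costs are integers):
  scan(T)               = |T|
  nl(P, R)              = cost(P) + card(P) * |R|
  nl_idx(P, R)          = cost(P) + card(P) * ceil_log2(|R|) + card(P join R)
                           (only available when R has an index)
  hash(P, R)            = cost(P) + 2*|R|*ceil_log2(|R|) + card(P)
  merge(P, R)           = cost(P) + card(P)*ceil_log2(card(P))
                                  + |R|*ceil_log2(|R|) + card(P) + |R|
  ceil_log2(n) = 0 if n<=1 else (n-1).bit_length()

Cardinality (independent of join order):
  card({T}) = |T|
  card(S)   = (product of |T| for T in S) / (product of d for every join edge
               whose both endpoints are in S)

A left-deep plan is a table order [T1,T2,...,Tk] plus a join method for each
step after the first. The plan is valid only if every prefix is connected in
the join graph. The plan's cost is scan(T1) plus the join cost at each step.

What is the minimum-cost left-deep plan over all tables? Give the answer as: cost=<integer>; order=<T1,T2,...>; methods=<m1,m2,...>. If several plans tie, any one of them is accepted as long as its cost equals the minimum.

cost=108600; order=C,D,B,A; methods=hash,hash,hash

Selinger DP (subsets sized 1..n):
  {C}: scan cost=200, card=200
  {D}: scan cost=20, card=20
  {B}: scan cost=250, card=250
  {A}: scan cost=200, card=200
  {CD}: card=800; try (D,hash)→600, (C,merge)→1940, (D,nl_idx)→2000, (D,merge)→2120, (C,hash)→3240, (C,nl)→4020 …(+1); best=600 via (D,hash)
  {BD}: card=2500; try (D,hash)→700, (B,merge)→2390, (D,merge)→2620, (B,nl_idx)→2680, (D,nl_idx)→4000, (B,hash)→4040 …(+2); best=700 via (D,hash)
  {AB}: card=10000; try (A,hash)→3700, (B,merge)→4250, (A,merge)→4300, (B,hash)→4400, (B,nl_idx)→11800, (B,nl)→50200 …(+1); best=3700 via (A,hash)
  {BCD}: card=100000; try (B,hash)→5400, (C,hash)→6400, (B,merge)→11650, (C,merge)→35000, (B,nl_idx)→107000, (B,nl)→200600 …(+1); best=5400 via (B,hash)
  {ABD}: card=100000; try (A,hash)→6400, (D,hash)→13900, (A,merge)→35000, (D,nl_idx)→153700, (D,merge)→153820, (D,nl)→203700 …(+1); best=6400 via (A,hash)
  {ABCD}: card=4000000; try (A,hash)→108600, (C,hash)→109600, (A,merge)→1807200, (C,merge)→1808200, (A,nl)→20005400, (C,nl)→20006400; best=108600 via (A,hash)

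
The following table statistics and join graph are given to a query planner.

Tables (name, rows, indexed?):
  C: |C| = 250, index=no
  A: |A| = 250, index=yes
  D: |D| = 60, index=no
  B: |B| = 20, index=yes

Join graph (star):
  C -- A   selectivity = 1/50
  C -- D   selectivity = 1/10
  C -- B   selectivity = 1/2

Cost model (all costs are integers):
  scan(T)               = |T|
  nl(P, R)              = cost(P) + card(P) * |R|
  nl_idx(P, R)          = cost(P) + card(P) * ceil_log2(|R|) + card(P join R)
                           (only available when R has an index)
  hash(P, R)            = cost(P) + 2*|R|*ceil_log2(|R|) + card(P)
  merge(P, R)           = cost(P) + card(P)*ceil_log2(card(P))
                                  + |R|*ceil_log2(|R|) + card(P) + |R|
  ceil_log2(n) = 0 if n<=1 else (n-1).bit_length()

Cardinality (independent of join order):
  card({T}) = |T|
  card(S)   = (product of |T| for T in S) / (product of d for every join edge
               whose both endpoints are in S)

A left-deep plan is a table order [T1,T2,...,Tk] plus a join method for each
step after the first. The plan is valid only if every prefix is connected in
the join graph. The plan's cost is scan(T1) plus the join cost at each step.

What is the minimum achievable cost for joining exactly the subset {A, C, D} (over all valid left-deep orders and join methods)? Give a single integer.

Selinger DP over subsets of {A,C,D}:
  {C}: scan cost=250, card=250
  {A}: scan cost=250, card=250
  {D}: scan cost=60, card=60
  {AC}: card=1250; try (A,nl_idx)→3500, (C,hash)→4500, (A,hash)→4500, (C,merge)→4750, (A,merge)→4750, (C,nl)→62750 …(+1); best=3500 via (A,nl_idx)
  {CD}: card=1500; try (D,hash)→1220, (C,merge)→2730, (D,merge)→2920, (C,hash)→4120, (C,nl)→15060, (D,nl)→15250; best=1220 via (D,hash)
  {ACD}: card=7500; try (D,hash)→5470, (A,hash)→6720, (D,merge)→18920, (A,nl_idx)→20720, (A,merge)→21470, (D,nl)→78500 …(+1); best=5470 via (D,hash)

5470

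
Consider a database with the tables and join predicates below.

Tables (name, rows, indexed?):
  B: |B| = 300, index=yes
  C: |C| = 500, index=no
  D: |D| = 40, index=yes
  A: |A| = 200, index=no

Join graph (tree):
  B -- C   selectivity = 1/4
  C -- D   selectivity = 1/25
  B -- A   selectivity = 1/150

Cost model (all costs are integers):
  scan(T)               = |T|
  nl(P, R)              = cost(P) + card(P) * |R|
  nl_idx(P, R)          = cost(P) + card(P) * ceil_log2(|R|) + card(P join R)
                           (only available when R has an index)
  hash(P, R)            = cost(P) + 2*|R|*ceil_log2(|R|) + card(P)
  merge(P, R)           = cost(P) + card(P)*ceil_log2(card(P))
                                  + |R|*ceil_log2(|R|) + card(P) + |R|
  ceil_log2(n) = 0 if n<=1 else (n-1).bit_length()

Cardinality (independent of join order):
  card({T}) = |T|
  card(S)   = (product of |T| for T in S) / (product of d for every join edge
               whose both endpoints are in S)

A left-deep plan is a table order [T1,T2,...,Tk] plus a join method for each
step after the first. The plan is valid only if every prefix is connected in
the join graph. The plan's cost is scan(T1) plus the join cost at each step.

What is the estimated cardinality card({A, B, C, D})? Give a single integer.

Tables in S: A(200), B(300), C(500), D(40)
Edges inside S: B-C(d=4), C-D(d=25), B-A(d=150)
numerator = 200 * 300 * 500 * 40 = 1200000000
denominator = 4 * 25 * 150 = 15000
card(S) = 1200000000 / 15000 = 80000

80000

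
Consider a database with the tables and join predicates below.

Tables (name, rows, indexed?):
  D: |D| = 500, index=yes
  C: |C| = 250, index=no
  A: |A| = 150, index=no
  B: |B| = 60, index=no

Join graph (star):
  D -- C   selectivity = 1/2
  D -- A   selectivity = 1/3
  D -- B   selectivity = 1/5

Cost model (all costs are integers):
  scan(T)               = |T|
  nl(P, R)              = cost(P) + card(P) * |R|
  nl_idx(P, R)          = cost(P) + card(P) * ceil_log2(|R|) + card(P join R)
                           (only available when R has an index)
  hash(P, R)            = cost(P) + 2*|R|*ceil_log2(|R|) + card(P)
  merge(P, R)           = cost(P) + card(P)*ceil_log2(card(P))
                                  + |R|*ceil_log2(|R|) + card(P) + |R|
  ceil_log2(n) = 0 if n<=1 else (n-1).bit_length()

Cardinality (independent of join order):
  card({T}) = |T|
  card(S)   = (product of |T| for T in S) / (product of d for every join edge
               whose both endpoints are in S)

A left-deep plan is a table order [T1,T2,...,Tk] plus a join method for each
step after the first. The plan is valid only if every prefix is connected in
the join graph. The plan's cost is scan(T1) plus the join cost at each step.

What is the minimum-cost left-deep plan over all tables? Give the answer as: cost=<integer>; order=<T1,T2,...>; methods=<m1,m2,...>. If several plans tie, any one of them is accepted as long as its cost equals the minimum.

Selinger DP (subsets sized 1..n):
  {D}: scan cost=500, card=500
  {C}: scan cost=250, card=250
  {A}: scan cost=150, card=150
  {B}: scan cost=60, card=60
  {CD}: card=62500; try (C,hash)→5000, (D,merge)→7500, (C,merge)→7750, (D,hash)→9500, (D,nl_idx)→65000, (D,nl)→125250 …(+1); best=5000 via (C,hash)
  {AD}: card=25000; try (A,hash)→3400, (D,merge)→6500, (A,merge)→6850, (D,hash)→9300, (D,nl_idx)→26500, (D,nl)→75150 …(+1); best=3400 via (A,hash)
  {BD}: card=6000; try (B,hash)→1720, (D,merge)→5480, (B,merge)→5920, (D,nl_idx)→6600, (D,hash)→9120, (D,nl)→30060 …(+1); best=1720 via (B,hash)
  {ACD}: card=3125000; try (C,hash)→32400, (A,hash)→69900, (C,merge)→405650, (A,merge)→1068850, (C,nl)→6253400, (A,nl)→9380000; best=32400 via (C,hash)
  {BCD}: card=750000; try (C,hash)→11720, (B,hash)→68220, (C,merge)→87970, (B,merge)→1067920, (C,nl)→1501720, (B,nl)→3755000; best=11720 via (C,hash)
  {ABD}: card=300000; try (A,hash)→10120, (B,hash)→29120, (A,merge)→87070, (B,merge)→403820, (A,nl)→901720, (B,nl)→1503400; best=10120 via (A,hash)
  {ABCD}: card=37500000; try (C,hash)→314120, (A,hash)→764120, (B,hash)→3158120, (C,merge)→6012370, (A,merge)→15763070, (B,merge)→71907820 …(+3); best=314120 via (C,hash)

cost=314120; order=D,B,A,C; methods=hash,hash,hash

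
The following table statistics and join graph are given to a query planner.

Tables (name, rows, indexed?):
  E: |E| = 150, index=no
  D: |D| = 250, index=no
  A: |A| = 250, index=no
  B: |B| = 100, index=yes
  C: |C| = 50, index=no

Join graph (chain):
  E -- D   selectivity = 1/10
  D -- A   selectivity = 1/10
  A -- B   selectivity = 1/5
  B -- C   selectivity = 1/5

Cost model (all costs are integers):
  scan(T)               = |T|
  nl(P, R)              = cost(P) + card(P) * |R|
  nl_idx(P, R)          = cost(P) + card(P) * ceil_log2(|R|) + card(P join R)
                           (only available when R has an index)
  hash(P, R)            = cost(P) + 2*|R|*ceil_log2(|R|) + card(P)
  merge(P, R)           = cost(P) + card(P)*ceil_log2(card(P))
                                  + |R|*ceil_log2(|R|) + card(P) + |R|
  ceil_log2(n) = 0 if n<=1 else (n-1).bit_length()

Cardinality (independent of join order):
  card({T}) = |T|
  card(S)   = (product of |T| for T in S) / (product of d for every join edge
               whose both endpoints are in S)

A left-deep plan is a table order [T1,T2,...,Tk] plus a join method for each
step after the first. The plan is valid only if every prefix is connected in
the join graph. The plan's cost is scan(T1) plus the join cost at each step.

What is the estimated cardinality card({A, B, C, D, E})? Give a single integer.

18750000

Tables in S: A(250), B(100), C(50), D(250), E(150)
Edges inside S: E-D(d=10), D-A(d=10), A-B(d=5), B-C(d=5)
numerator = 250 * 100 * 50 * 250 * 150 = 46875000000
denominator = 10 * 10 * 5 * 5 = 2500
card(S) = 46875000000 / 2500 = 18750000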